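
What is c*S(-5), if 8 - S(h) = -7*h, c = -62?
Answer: 1674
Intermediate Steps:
S(h) = 8 + 7*h (S(h) = 8 - (-7)*h = 8 + 7*h)
c*S(-5) = -62*(8 + 7*(-5)) = -62*(8 - 35) = -62*(-27) = 1674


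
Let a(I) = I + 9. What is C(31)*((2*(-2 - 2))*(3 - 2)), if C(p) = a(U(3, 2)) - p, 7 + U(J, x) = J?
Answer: 208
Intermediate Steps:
U(J, x) = -7 + J
a(I) = 9 + I
C(p) = 5 - p (C(p) = (9 + (-7 + 3)) - p = (9 - 4) - p = 5 - p)
C(31)*((2*(-2 - 2))*(3 - 2)) = (5 - 1*31)*((2*(-2 - 2))*(3 - 2)) = (5 - 31)*((2*(-4))*1) = -(-208) = -26*(-8) = 208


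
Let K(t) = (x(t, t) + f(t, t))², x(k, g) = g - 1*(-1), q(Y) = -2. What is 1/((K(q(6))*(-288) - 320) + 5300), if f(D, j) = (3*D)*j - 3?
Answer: -1/13452 ≈ -7.4338e-5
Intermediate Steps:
f(D, j) = -3 + 3*D*j (f(D, j) = 3*D*j - 3 = -3 + 3*D*j)
x(k, g) = 1 + g (x(k, g) = g + 1 = 1 + g)
K(t) = (-2 + t + 3*t²)² (K(t) = ((1 + t) + (-3 + 3*t*t))² = ((1 + t) + (-3 + 3*t²))² = (-2 + t + 3*t²)²)
1/((K(q(6))*(-288) - 320) + 5300) = 1/(((-2 - 2 + 3*(-2)²)²*(-288) - 320) + 5300) = 1/(((-2 - 2 + 3*4)²*(-288) - 320) + 5300) = 1/(((-2 - 2 + 12)²*(-288) - 320) + 5300) = 1/((8²*(-288) - 320) + 5300) = 1/((64*(-288) - 320) + 5300) = 1/((-18432 - 320) + 5300) = 1/(-18752 + 5300) = 1/(-13452) = -1/13452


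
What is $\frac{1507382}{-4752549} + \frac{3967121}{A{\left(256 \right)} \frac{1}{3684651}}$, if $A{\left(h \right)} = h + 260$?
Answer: $\frac{23156725868131832389}{817438428} \approx 2.8328 \cdot 10^{10}$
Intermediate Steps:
$A{\left(h \right)} = 260 + h$
$\frac{1507382}{-4752549} + \frac{3967121}{A{\left(256 \right)} \frac{1}{3684651}} = \frac{1507382}{-4752549} + \frac{3967121}{\left(260 + 256\right) \frac{1}{3684651}} = 1507382 \left(- \frac{1}{4752549}\right) + \frac{3967121}{516 \cdot \frac{1}{3684651}} = - \frac{1507382}{4752549} + \frac{3967121}{\frac{172}{1228217}} = - \frac{1507382}{4752549} + 3967121 \cdot \frac{1228217}{172} = - \frac{1507382}{4752549} + \frac{4872485453257}{172} = \frac{23156725868131832389}{817438428}$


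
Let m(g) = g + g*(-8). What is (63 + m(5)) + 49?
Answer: 77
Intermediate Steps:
m(g) = -7*g (m(g) = g - 8*g = -7*g)
(63 + m(5)) + 49 = (63 - 7*5) + 49 = (63 - 35) + 49 = 28 + 49 = 77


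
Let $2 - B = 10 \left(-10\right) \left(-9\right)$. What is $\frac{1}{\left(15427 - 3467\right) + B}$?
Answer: $\frac{1}{11062} \approx 9.04 \cdot 10^{-5}$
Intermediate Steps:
$B = -898$ ($B = 2 - 10 \left(-10\right) \left(-9\right) = 2 - \left(-100\right) \left(-9\right) = 2 - 900 = -898$)
$\frac{1}{\left(15427 - 3467\right) + B} = \frac{1}{\left(15427 - 3467\right) - 898} = \frac{1}{11960 - 898} = \frac{1}{11062}$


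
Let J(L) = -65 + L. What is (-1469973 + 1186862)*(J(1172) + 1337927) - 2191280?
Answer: -379097446054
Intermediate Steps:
(-1469973 + 1186862)*(J(1172) + 1337927) - 2191280 = (-1469973 + 1186862)*((-65 + 1172) + 1337927) - 2191280 = -283111*(1107 + 1337927) - 2191280 = -283111*1339034 - 2191280 = -379095254774 - 2191280 = -379097446054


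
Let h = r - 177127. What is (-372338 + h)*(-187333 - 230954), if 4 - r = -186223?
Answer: 151937733306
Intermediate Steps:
r = 186227 (r = 4 - 1*(-186223) = 4 + 186223 = 186227)
h = 9100 (h = 186227 - 177127 = 9100)
(-372338 + h)*(-187333 - 230954) = (-372338 + 9100)*(-187333 - 230954) = -363238*(-418287) = 151937733306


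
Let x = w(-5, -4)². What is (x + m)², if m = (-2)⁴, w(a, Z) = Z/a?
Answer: 173056/625 ≈ 276.89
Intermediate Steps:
m = 16
x = 16/25 (x = (-4/(-5))² = (-4*(-⅕))² = (⅘)² = 16/25 ≈ 0.64000)
(x + m)² = (16/25 + 16)² = (416/25)² = 173056/625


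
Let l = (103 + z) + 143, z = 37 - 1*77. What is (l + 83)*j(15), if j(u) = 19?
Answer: 5491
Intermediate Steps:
z = -40 (z = 37 - 77 = -40)
l = 206 (l = (103 - 40) + 143 = 63 + 143 = 206)
(l + 83)*j(15) = (206 + 83)*19 = 289*19 = 5491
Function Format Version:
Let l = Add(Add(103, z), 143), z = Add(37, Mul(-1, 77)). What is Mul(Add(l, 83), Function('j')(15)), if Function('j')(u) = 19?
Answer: 5491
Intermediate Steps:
z = -40 (z = Add(37, -77) = -40)
l = 206 (l = Add(Add(103, -40), 143) = Add(63, 143) = 206)
Mul(Add(l, 83), Function('j')(15)) = Mul(Add(206, 83), 19) = Mul(289, 19) = 5491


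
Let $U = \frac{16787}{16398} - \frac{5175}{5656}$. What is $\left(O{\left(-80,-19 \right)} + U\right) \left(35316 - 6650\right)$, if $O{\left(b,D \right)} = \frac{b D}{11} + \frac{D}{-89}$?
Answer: $\frac{8193320021162455}{2063622708} \approx 3.9704 \cdot 10^{6}$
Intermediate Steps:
$O{\left(b,D \right)} = - \frac{D}{89} + \frac{D b}{11}$ ($O{\left(b,D \right)} = D b \frac{1}{11} + D \left(- \frac{1}{89}\right) = \frac{D b}{11} - \frac{D}{89} = - \frac{D}{89} + \frac{D b}{11}$)
$U = \frac{5043811}{46373544}$ ($U = 16787 \cdot \frac{1}{16398} - \frac{5175}{5656} = \frac{16787}{16398} - \frac{5175}{5656} = \frac{5043811}{46373544} \approx 0.10876$)
$\left(O{\left(-80,-19 \right)} + U\right) \left(35316 - 6650\right) = \left(\frac{1}{979} \left(-19\right) \left(-11 + 89 \left(-80\right)\right) + \frac{5043811}{46373544}\right) \left(35316 - 6650\right) = \left(\frac{1}{979} \left(-19\right) \left(-11 - 7120\right) + \frac{5043811}{46373544}\right) 28666 = \left(\frac{1}{979} \left(-19\right) \left(-7131\right) + \frac{5043811}{46373544}\right) 28666 = \left(\frac{135489}{979} + \frac{5043811}{46373544}\right) 28666 = \frac{6288042993985}{45399699576} \cdot 28666 = \frac{8193320021162455}{2063622708}$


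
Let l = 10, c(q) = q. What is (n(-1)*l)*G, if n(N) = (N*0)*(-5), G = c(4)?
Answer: 0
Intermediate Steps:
G = 4
n(N) = 0 (n(N) = 0*(-5) = 0)
(n(-1)*l)*G = (0*10)*4 = 0*4 = 0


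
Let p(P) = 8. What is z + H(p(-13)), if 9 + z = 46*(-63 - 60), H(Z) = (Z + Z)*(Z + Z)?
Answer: -5411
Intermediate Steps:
H(Z) = 4*Z**2 (H(Z) = (2*Z)*(2*Z) = 4*Z**2)
z = -5667 (z = -9 + 46*(-63 - 60) = -9 + 46*(-123) = -9 - 5658 = -5667)
z + H(p(-13)) = -5667 + 4*8**2 = -5667 + 4*64 = -5667 + 256 = -5411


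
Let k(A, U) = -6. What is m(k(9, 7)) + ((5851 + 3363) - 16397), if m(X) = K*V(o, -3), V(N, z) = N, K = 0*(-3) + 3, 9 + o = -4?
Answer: -7222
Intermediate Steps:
o = -13 (o = -9 - 4 = -13)
K = 3 (K = 0 + 3 = 3)
m(X) = -39 (m(X) = 3*(-13) = -39)
m(k(9, 7)) + ((5851 + 3363) - 16397) = -39 + ((5851 + 3363) - 16397) = -39 + (9214 - 16397) = -39 - 7183 = -7222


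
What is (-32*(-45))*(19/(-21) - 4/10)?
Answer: -13152/7 ≈ -1878.9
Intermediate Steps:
(-32*(-45))*(19/(-21) - 4/10) = 1440*(19*(-1/21) - 4*⅒) = 1440*(-19/21 - ⅖) = 1440*(-137/105) = -13152/7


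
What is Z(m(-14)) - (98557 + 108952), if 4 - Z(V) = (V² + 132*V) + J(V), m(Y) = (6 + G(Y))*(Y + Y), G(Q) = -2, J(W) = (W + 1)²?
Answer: -217586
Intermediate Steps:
J(W) = (1 + W)²
m(Y) = 8*Y (m(Y) = (6 - 2)*(Y + Y) = 4*(2*Y) = 8*Y)
Z(V) = 4 - V² - (1 + V)² - 132*V (Z(V) = 4 - ((V² + 132*V) + (1 + V)²) = 4 - (V² + (1 + V)² + 132*V) = 4 + (-V² - (1 + V)² - 132*V) = 4 - V² - (1 + V)² - 132*V)
Z(m(-14)) - (98557 + 108952) = (3 - 1072*(-14) - 2*(8*(-14))²) - (98557 + 108952) = (3 - 134*(-112) - 2*(-112)²) - 1*207509 = (3 + 15008 - 2*12544) - 207509 = (3 + 15008 - 25088) - 207509 = -10077 - 207509 = -217586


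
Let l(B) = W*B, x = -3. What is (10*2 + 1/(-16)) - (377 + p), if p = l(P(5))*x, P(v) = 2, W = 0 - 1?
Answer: -5809/16 ≈ -363.06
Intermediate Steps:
W = -1
l(B) = -B
p = 6 (p = -1*2*(-3) = -2*(-3) = 6)
(10*2 + 1/(-16)) - (377 + p) = (10*2 + 1/(-16)) - (377 + 6) = (20 - 1/16) - 1*383 = 319/16 - 383 = -5809/16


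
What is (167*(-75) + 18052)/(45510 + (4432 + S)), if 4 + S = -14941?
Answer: 5527/34997 ≈ 0.15793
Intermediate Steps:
S = -14945 (S = -4 - 14941 = -14945)
(167*(-75) + 18052)/(45510 + (4432 + S)) = (167*(-75) + 18052)/(45510 + (4432 - 14945)) = (-12525 + 18052)/(45510 - 10513) = 5527/34997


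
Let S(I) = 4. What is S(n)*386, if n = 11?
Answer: 1544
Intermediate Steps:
S(n)*386 = 4*386 = 1544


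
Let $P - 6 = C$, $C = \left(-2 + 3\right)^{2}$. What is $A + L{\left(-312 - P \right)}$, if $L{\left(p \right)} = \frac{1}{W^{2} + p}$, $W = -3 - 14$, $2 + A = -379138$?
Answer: $- \frac{11374201}{30} \approx -3.7914 \cdot 10^{5}$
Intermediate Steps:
$A = -379140$ ($A = -2 - 379138 = -379140$)
$C = 1$ ($C = 1^{2} = 1$)
$W = -17$ ($W = -3 - 14 = -17$)
$P = 7$ ($P = 6 + 1 = 7$)
$L{\left(p \right)} = \frac{1}{289 + p}$ ($L{\left(p \right)} = \frac{1}{\left(-17\right)^{2} + p} = \frac{1}{289 + p}$)
$A + L{\left(-312 - P \right)} = -379140 + \frac{1}{289 - 319} = -379140 + \frac{1}{-30} = -379140 - \frac{1}{30} = - \frac{11374201}{30}$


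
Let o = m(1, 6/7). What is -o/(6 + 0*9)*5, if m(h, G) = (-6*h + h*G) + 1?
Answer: 145/42 ≈ 3.4524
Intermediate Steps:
m(h, G) = 1 - 6*h + G*h (m(h, G) = (-6*h + G*h) + 1 = 1 - 6*h + G*h)
o = -29/7 (o = 1 - 6*1 + (6/7)*1 = 1 - 6 + (6*(⅐))*1 = 1 - 6 + (6/7)*1 = 1 - 6 + 6/7 = -29/7 ≈ -4.1429)
-o/(6 + 0*9)*5 = -(-29/(7*(6 + 0*9)))*5 = -(-29/(7*(6 + 0)))*5 = -(-29/7/6)*5 = -(-29/7*⅙)*5 = -(-29)*5/42 = -1*(-145/42) = 145/42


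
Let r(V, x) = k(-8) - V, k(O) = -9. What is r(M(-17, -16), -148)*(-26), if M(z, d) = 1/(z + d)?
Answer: 7696/33 ≈ 233.21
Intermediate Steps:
M(z, d) = 1/(d + z)
r(V, x) = -9 - V
r(M(-17, -16), -148)*(-26) = (-9 - 1/(-16 - 17))*(-26) = (-9 - 1/(-33))*(-26) = (-9 - 1*(-1/33))*(-26) = (-9 + 1/33)*(-26) = -296/33*(-26) = 7696/33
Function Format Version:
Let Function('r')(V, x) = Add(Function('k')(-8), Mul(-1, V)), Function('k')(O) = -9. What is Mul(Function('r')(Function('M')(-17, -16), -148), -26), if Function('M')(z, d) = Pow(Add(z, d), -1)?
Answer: Rational(7696, 33) ≈ 233.21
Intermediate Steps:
Function('M')(z, d) = Pow(Add(d, z), -1)
Function('r')(V, x) = Add(-9, Mul(-1, V))
Mul(Function('r')(Function('M')(-17, -16), -148), -26) = Mul(Add(-9, Mul(-1, Pow(Add(-16, -17), -1))), -26) = Mul(Add(-9, Mul(-1, Pow(-33, -1))), -26) = Mul(Add(-9, Mul(-1, Rational(-1, 33))), -26) = Mul(Add(-9, Rational(1, 33)), -26) = Mul(Rational(-296, 33), -26) = Rational(7696, 33)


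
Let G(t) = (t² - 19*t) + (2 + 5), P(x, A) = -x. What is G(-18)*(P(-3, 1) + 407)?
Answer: 275930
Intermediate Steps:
G(t) = 7 + t² - 19*t (G(t) = (t² - 19*t) + 7 = 7 + t² - 19*t)
G(-18)*(P(-3, 1) + 407) = (7 + (-18)² - 19*(-18))*(-1*(-3) + 407) = (7 + 324 + 342)*(3 + 407) = 673*410 = 275930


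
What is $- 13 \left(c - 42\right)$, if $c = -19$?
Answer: $793$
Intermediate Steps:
$- 13 \left(c - 42\right) = - 13 \left(-19 - 42\right) = \left(-13\right) \left(-61\right) = 793$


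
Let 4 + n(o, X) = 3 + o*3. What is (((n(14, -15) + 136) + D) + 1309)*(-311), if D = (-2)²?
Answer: -463390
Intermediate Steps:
n(o, X) = -1 + 3*o (n(o, X) = -4 + (3 + o*3) = -4 + (3 + 3*o) = -1 + 3*o)
D = 4
(((n(14, -15) + 136) + D) + 1309)*(-311) = ((((-1 + 3*14) + 136) + 4) + 1309)*(-311) = ((((-1 + 42) + 136) + 4) + 1309)*(-311) = (((41 + 136) + 4) + 1309)*(-311) = ((177 + 4) + 1309)*(-311) = (181 + 1309)*(-311) = 1490*(-311) = -463390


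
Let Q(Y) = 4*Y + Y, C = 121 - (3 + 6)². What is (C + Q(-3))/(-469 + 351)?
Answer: -25/118 ≈ -0.21186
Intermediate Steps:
C = 40 (C = 121 - 1*9² = 121 - 1*81 = 121 - 81 = 40)
Q(Y) = 5*Y
(C + Q(-3))/(-469 + 351) = (40 + 5*(-3))/(-469 + 351) = (40 - 15)/(-118) = 25*(-1/118) = -25/118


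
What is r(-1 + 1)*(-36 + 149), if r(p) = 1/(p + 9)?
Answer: 113/9 ≈ 12.556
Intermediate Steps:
r(p) = 1/(9 + p)
r(-1 + 1)*(-36 + 149) = (-36 + 149)/(9 + (-1 + 1)) = 113/(9 + 0) = 113/9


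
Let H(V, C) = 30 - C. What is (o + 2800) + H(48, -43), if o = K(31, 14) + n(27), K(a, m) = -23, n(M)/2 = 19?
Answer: 2888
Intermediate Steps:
n(M) = 38 (n(M) = 2*19 = 38)
o = 15 (o = -23 + 38 = 15)
(o + 2800) + H(48, -43) = (15 + 2800) + (30 - 1*(-43)) = 2815 + (30 + 43) = 2815 + 73 = 2888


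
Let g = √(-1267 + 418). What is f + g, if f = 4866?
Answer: 4866 + I*√849 ≈ 4866.0 + 29.138*I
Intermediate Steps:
g = I*√849 (g = √(-849) = I*√849 ≈ 29.138*I)
f + g = 4866 + I*√849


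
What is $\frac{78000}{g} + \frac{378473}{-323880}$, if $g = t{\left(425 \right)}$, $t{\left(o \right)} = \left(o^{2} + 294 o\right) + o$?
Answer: $- \frac{5030561}{5505960} \approx -0.91366$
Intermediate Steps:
$t{\left(o \right)} = o^{2} + 295 o$
$g = 306000$ ($g = 425 \left(295 + 425\right) = 425 \cdot 720 = 306000$)
$\frac{78000}{g} + \frac{378473}{-323880} = \frac{78000}{306000} + \frac{378473}{-323880} = 78000 \cdot \frac{1}{306000} + 378473 \left(- \frac{1}{323880}\right) = \frac{13}{51} - \frac{378473}{323880} = - \frac{5030561}{5505960}$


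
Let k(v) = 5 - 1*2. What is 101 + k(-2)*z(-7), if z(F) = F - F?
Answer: 101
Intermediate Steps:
z(F) = 0
k(v) = 3 (k(v) = 5 - 2 = 3)
101 + k(-2)*z(-7) = 101 + 3*0 = 101 + 0 = 101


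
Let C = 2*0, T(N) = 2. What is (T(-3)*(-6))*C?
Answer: 0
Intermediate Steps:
C = 0
(T(-3)*(-6))*C = (2*(-6))*0 = -12*0 = 0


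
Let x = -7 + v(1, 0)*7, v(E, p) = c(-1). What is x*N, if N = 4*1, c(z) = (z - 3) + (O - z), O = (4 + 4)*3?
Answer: 560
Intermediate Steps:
O = 24 (O = 8*3 = 24)
c(z) = 21 (c(z) = (z - 3) + (24 - z) = (-3 + z) + (24 - z) = 21)
v(E, p) = 21
N = 4
x = 140 (x = -7 + 21*7 = -7 + 147 = 140)
x*N = 140*4 = 560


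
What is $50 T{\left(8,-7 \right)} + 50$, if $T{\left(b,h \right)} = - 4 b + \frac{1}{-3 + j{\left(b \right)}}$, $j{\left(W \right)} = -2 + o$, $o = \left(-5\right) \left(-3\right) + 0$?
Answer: $-1545$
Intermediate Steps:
$o = 15$ ($o = 15 + 0 = 15$)
$j{\left(W \right)} = 13$ ($j{\left(W \right)} = -2 + 15 = 13$)
$T{\left(b,h \right)} = \frac{1}{10} - 4 b$ ($T{\left(b,h \right)} = - 4 b + \frac{1}{-3 + 13} = - 4 b + \frac{1}{10} = \frac{1}{10} - 4 b$)
$50 T{\left(8,-7 \right)} + 50 = 50 \left(\frac{1}{10} - 32\right) + 50 = 50 \left(- \frac{319}{10}\right) + 50 = -1595 + 50 = -1545$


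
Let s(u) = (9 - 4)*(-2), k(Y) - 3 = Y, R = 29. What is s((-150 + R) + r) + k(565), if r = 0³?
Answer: 558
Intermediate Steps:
k(Y) = 3 + Y
r = 0
s(u) = -10 (s(u) = 5*(-2) = -10)
s((-150 + R) + r) + k(565) = -10 + (3 + 565) = -10 + 568 = 558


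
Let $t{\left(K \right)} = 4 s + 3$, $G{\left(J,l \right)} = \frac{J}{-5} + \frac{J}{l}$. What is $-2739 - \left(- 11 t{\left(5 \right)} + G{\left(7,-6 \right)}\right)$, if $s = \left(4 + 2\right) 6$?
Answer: $- \frac{33583}{30} \approx -1119.4$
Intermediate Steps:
$s = 36$ ($s = 6 \cdot 6 = 36$)
$G{\left(J,l \right)} = - \frac{J}{5} + \frac{J}{l}$ ($G{\left(J,l \right)} = J \left(- \frac{1}{5}\right) + \frac{J}{l} = - \frac{J}{5} + \frac{J}{l}$)
$t{\left(K \right)} = 147$ ($t{\left(K \right)} = 4 \cdot 36 + 3 = 144 + 3 = 147$)
$-2739 - \left(- 11 t{\left(5 \right)} + G{\left(7,-6 \right)}\right) = -2739 - \left(\left(-11\right) 147 + \left(\left(- \frac{1}{5}\right) 7 + \frac{7}{-6}\right)\right) = -2739 - \left(-1617 + \left(- \frac{7}{5} + 7 \left(- \frac{1}{6}\right)\right)\right) = -2739 - \left(-1617 - \frac{77}{30}\right) = -2739 - - \frac{48587}{30} = -2739 + \frac{48587}{30} = - \frac{33583}{30}$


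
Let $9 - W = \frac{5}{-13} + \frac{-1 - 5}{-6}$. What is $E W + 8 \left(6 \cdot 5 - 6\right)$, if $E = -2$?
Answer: $\frac{2278}{13} \approx 175.23$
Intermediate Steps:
$W = \frac{109}{13}$ ($W = 9 - \left(\frac{5}{-13} + \frac{-1 - 5}{-6}\right) = 9 - \left(5 \left(- \frac{1}{13}\right) - -1\right) = 9 - \left(- \frac{5}{13} + 1\right) = 9 - \frac{8}{13} = \frac{109}{13} \approx 8.3846$)
$E W + 8 \left(6 \cdot 5 - 6\right) = \left(-2\right) \frac{109}{13} + 8 \left(6 \cdot 5 - 6\right) = - \frac{218}{13} + 8 \left(30 - 6\right) = - \frac{218}{13} + 8 \cdot 24 = - \frac{218}{13} + 192 = \frac{2278}{13}$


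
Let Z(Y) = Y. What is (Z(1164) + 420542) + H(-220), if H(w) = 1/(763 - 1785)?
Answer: 430983531/1022 ≈ 4.2171e+5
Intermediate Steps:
H(w) = -1/1022 (H(w) = 1/(-1022) = -1/1022)
(Z(1164) + 420542) + H(-220) = (1164 + 420542) - 1/1022 = 421706 - 1/1022 = 430983531/1022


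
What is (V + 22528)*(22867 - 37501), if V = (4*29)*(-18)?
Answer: -299118960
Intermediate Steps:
V = -2088 (V = 116*(-18) = -2088)
(V + 22528)*(22867 - 37501) = (-2088 + 22528)*(22867 - 37501) = 20440*(-14634) = -299118960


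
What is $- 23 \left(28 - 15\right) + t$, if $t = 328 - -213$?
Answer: $242$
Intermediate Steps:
$t = 541$ ($t = 328 + 213 = 541$)
$- 23 \left(28 - 15\right) + t = - 23 \left(28 - 15\right) + 541 = \left(-23\right) 13 + 541 = -299 + 541 = 242$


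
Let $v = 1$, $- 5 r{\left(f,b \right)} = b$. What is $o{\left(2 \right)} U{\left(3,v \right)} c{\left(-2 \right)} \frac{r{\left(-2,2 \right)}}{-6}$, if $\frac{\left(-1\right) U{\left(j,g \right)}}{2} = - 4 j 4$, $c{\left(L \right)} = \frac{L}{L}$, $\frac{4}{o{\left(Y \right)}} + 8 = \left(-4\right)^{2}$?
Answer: $\frac{16}{5} \approx 3.2$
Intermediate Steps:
$r{\left(f,b \right)} = - \frac{b}{5}$
$o{\left(Y \right)} = \frac{1}{2}$ ($o{\left(Y \right)} = \frac{4}{-8 + \left(-4\right)^{2}} = \frac{4}{-8 + 16} = \frac{4}{8} = 4 \cdot \frac{1}{8} = \frac{1}{2}$)
$c{\left(L \right)} = 1$
$U{\left(j,g \right)} = 32 j$ ($U{\left(j,g \right)} = - 2 - 4 j 4 = - 2 \left(- 16 j\right) = 32 j$)
$o{\left(2 \right)} U{\left(3,v \right)} c{\left(-2 \right)} \frac{r{\left(-2,2 \right)}}{-6} = \frac{32 \cdot 3 \cdot 1}{2} \frac{\left(- \frac{1}{5}\right) 2}{-6} = \frac{96 \cdot 1}{2} \left(\left(- \frac{2}{5}\right) \left(- \frac{1}{6}\right)\right) = \frac{1}{2} \cdot 96 \cdot \frac{1}{15} = 48 \cdot \frac{1}{15} = \frac{16}{5}$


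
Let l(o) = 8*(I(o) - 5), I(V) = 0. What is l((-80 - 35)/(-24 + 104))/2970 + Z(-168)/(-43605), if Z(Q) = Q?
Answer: -4612/479655 ≈ -0.0096152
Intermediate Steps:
l(o) = -40 (l(o) = 8*(0 - 5) = 8*(-5) = -40)
l((-80 - 35)/(-24 + 104))/2970 + Z(-168)/(-43605) = -40/2970 - 168/(-43605) = -40*1/2970 - 168*(-1/43605) = -4/297 + 56/14535 = -4612/479655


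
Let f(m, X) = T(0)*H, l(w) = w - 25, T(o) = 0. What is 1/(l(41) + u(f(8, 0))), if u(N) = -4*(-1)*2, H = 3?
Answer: 1/24 ≈ 0.041667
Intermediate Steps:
l(w) = -25 + w
f(m, X) = 0 (f(m, X) = 0*3 = 0)
u(N) = 8 (u(N) = 4*2 = 8)
1/(l(41) + u(f(8, 0))) = 1/((-25 + 41) + 8) = 1/(16 + 8) = 1/24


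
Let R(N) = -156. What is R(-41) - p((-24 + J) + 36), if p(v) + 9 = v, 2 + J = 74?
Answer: -231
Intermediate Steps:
J = 72 (J = -2 + 74 = 72)
p(v) = -9 + v
R(-41) - p((-24 + J) + 36) = -156 - (-9 + ((-24 + 72) + 36)) = -156 - (-9 + (48 + 36)) = -156 - (-9 + 84) = -156 - 1*75 = -156 - 75 = -231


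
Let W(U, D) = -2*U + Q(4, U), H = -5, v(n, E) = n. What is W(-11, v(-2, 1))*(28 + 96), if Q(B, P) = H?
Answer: 2108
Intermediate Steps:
Q(B, P) = -5
W(U, D) = -5 - 2*U (W(U, D) = -2*U - 5 = -5 - 2*U)
W(-11, v(-2, 1))*(28 + 96) = (-5 - 2*(-11))*(28 + 96) = (-5 + 22)*124 = 17*124 = 2108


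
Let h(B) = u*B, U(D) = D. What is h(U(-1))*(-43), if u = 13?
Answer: 559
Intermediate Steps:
h(B) = 13*B
h(U(-1))*(-43) = (13*(-1))*(-43) = -13*(-43) = 559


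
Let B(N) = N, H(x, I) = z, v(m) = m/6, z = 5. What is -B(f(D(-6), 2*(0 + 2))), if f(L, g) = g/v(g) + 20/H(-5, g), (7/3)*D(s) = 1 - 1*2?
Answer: -10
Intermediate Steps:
v(m) = m/6 (v(m) = m*(⅙) = m/6)
H(x, I) = 5
D(s) = -3/7 (D(s) = 3*(1 - 1*2)/7 = 3*(1 - 2)/7 = (3/7)*(-1) = -3/7)
f(L, g) = 10 (f(L, g) = g/((g/6)) + 20/5 = g*(6/g) + 20*(⅕) = 6 + 4 = 10)
-B(f(D(-6), 2*(0 + 2))) = -1*10 = -10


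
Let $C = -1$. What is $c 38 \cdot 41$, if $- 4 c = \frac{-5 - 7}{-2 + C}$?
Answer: $-1558$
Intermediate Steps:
$c = -1$ ($c = - \frac{\left(-5 - 7\right) \frac{1}{-2 - 1}}{4} = - \frac{\left(-12\right) \frac{1}{-3}}{4} = - \frac{\left(-12\right) \left(- \frac{1}{3}\right)}{4} = \left(- \frac{1}{4}\right) 4 = -1$)
$c 38 \cdot 41 = \left(-1\right) 38 \cdot 41 = \left(-38\right) 41 = -1558$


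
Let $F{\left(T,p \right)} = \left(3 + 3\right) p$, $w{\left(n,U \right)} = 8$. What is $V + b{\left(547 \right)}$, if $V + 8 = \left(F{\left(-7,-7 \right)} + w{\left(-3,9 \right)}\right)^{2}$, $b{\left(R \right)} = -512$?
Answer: $636$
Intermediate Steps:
$F{\left(T,p \right)} = 6 p$
$V = 1148$ ($V = -8 + \left(6 \left(-7\right) + 8\right)^{2} = -8 + \left(-42 + 8\right)^{2} = -8 + \left(-34\right)^{2} = -8 + 1156 = 1148$)
$V + b{\left(547 \right)} = 1148 - 512 = 636$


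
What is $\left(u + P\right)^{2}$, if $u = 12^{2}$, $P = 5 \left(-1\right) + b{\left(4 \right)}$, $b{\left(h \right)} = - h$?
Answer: $18225$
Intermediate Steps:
$P = -9$ ($P = 5 \left(-1\right) - 4 = -5 - 4 = -9$)
$u = 144$
$\left(u + P\right)^{2} = \left(144 - 9\right)^{2} = 135^{2} = 18225$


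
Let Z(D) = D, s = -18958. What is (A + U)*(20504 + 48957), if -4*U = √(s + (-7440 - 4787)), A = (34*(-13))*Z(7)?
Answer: -214912334 - 625149*I*√385/4 ≈ -2.1491e+8 - 3.0666e+6*I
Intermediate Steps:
A = -3094 (A = (34*(-13))*7 = -442*7 = -3094)
U = -9*I*√385/4 (U = -√(-18958 + (-7440 - 4787))/4 = -√(-18958 - 12227)/4 = -9*I*√385/4 ≈ -44.148*I)
(A + U)*(20504 + 48957) = (-3094 - 9*I*√385/4)*(20504 + 48957) = (-3094 - 9*I*√385/4)*69461 = -214912334 - 625149*I*√385/4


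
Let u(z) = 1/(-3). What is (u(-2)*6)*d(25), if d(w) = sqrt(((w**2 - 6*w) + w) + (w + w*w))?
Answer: -10*sqrt(46) ≈ -67.823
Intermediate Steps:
u(z) = -1/3
d(w) = sqrt(-4*w + 2*w**2) (d(w) = sqrt((w**2 - 5*w) + (w + w**2)) = sqrt(-4*w + 2*w**2))
(u(-2)*6)*d(25) = (-1/3*6)*(sqrt(2)*sqrt(25*(-2 + 25))) = -2*sqrt(2)*sqrt(25*23) = -2*sqrt(2)*sqrt(575) = -2*sqrt(2)*5*sqrt(23) = -10*sqrt(46)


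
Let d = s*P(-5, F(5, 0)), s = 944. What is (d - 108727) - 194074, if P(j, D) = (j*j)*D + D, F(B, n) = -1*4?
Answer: -400977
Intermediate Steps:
F(B, n) = -4
P(j, D) = D + D*j² (P(j, D) = j²*D + D = D*j² + D = D + D*j²)
d = -98176 (d = 944*(-4*(1 + (-5)²)) = 944*(-4*(1 + 25)) = 944*(-4*26) = 944*(-104) = -98176)
(d - 108727) - 194074 = (-98176 - 108727) - 194074 = -206903 - 194074 = -400977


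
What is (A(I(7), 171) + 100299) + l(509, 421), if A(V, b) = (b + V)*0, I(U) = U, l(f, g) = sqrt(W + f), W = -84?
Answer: 100299 + 5*sqrt(17) ≈ 1.0032e+5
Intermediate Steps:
l(f, g) = sqrt(-84 + f)
A(V, b) = 0 (A(V, b) = (V + b)*0 = 0)
(A(I(7), 171) + 100299) + l(509, 421) = (0 + 100299) + sqrt(-84 + 509) = 100299 + sqrt(425) = 100299 + 5*sqrt(17)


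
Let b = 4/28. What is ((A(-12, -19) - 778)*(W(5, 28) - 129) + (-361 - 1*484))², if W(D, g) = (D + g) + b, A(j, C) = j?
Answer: 274759430625/49 ≈ 5.6073e+9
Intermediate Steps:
b = ⅐ (b = 4*(1/28) = ⅐ ≈ 0.14286)
W(D, g) = ⅐ + D + g (W(D, g) = (D + g) + ⅐ = ⅐ + D + g)
((A(-12, -19) - 778)*(W(5, 28) - 129) + (-361 - 1*484))² = ((-12 - 778)*((⅐ + 5 + 28) - 129) + (-361 - 1*484))² = (-790*(232/7 - 129) + (-361 - 484))² = (-790*(-671/7) - 845)² = (530090/7 - 845)² = (524175/7)² = 274759430625/49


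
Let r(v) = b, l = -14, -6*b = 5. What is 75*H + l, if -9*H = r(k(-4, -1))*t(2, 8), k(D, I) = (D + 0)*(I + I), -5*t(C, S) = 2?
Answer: -151/9 ≈ -16.778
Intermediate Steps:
b = -⅚ (b = -⅙*5 = -⅚ ≈ -0.83333)
t(C, S) = -⅖ (t(C, S) = -⅕*2 = -⅖)
k(D, I) = 2*D*I (k(D, I) = D*(2*I) = 2*D*I)
r(v) = -⅚
H = -1/27 (H = -(-5)*(-2)/(54*5) = -⅑*⅓ = -1/27 ≈ -0.037037)
75*H + l = 75*(-1/27) - 14 = -25/9 - 14 = -151/9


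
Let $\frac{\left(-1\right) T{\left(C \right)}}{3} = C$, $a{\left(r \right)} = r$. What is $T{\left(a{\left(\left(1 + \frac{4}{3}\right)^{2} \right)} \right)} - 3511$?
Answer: $- \frac{10582}{3} \approx -3527.3$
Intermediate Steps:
$T{\left(C \right)} = - 3 C$
$T{\left(a{\left(\left(1 + \frac{4}{3}\right)^{2} \right)} \right)} - 3511 = - 3 \left(1 + \frac{4}{3}\right)^{2} - 3511 = - 3 \left(\frac{7}{3}\right)^{2} - 3511 = \left(-3\right) \frac{49}{9} - 3511 = - \frac{49}{3} - 3511 = - \frac{10582}{3}$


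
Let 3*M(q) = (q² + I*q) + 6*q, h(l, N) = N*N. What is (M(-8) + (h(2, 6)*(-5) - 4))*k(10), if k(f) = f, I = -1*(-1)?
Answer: -5440/3 ≈ -1813.3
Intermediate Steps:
h(l, N) = N²
I = 1
M(q) = q²/3 + 7*q/3 (M(q) = ((q² + 1*q) + 6*q)/3 = ((q² + q) + 6*q)/3 = ((q + q²) + 6*q)/3 = (q² + 7*q)/3 = q²/3 + 7*q/3)
(M(-8) + (h(2, 6)*(-5) - 4))*k(10) = ((⅓)*(-8)*(7 - 8) + (6²*(-5) - 4))*10 = ((⅓)*(-8)*(-1) + (36*(-5) - 4))*10 = (8/3 + (-180 - 4))*10 = (8/3 - 184)*10 = -544/3*10 = -5440/3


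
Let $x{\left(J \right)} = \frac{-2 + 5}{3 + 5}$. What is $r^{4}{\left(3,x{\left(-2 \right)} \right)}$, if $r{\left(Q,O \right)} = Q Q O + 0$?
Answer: $\frac{531441}{4096} \approx 129.75$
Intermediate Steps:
$x{\left(J \right)} = \frac{3}{8}$
$r{\left(Q,O \right)} = O Q^{2}$ ($r{\left(Q,O \right)} = Q^{2} O + 0 = O Q^{2} + 0 = O Q^{2}$)
$r^{4}{\left(3,x{\left(-2 \right)} \right)} = \left(\frac{3 \cdot 3^{2}}{8}\right)^{4} = \left(\frac{3}{8} \cdot 9\right)^{4} = \left(\frac{27}{8}\right)^{4} = \frac{531441}{4096}$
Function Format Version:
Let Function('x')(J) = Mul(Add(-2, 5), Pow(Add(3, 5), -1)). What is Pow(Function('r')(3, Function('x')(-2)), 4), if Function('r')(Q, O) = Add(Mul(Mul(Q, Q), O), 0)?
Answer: Rational(531441, 4096) ≈ 129.75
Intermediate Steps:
Function('x')(J) = Rational(3, 8) (Function('x')(J) = Mul(3, Pow(8, -1)) = Mul(3, Rational(1, 8)) = Rational(3, 8))
Function('r')(Q, O) = Mul(O, Pow(Q, 2)) (Function('r')(Q, O) = Add(Mul(Pow(Q, 2), O), 0) = Add(Mul(O, Pow(Q, 2)), 0) = Mul(O, Pow(Q, 2)))
Pow(Function('r')(3, Function('x')(-2)), 4) = Pow(Mul(Rational(3, 8), Pow(3, 2)), 4) = Pow(Mul(Rational(3, 8), 9), 4) = Pow(Rational(27, 8), 4) = Rational(531441, 4096)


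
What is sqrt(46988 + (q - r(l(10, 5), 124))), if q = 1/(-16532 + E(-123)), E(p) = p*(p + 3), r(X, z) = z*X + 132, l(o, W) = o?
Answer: sqrt(35808377093)/886 ≈ 213.58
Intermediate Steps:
r(X, z) = 132 + X*z (r(X, z) = X*z + 132 = 132 + X*z)
E(p) = p*(3 + p)
q = -1/1772 (q = 1/(-16532 - 123*(3 - 123)) = 1/(-16532 - 123*(-120)) = 1/(-16532 + 14760) = 1/(-1772) = -1/1772 ≈ -0.00056433)
sqrt(46988 + (q - r(l(10, 5), 124))) = sqrt(46988 + (-1/1772 - (132 + 10*124))) = sqrt(46988 + (-1/1772 - (132 + 1240))) = sqrt(46988 + (-1/1772 - 1*1372)) = sqrt(46988 + (-1/1772 - 1372)) = sqrt(46988 - 2431185/1772) = sqrt(80831551/1772) = sqrt(35808377093)/886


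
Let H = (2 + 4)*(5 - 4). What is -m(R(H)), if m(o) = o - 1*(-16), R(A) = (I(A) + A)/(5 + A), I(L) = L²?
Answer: -218/11 ≈ -19.818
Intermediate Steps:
H = 6 (H = 6*1 = 6)
R(A) = (A + A²)/(5 + A) (R(A) = (A² + A)/(5 + A) = (A + A²)/(5 + A))
m(o) = 16 + o (m(o) = o + 16 = 16 + o)
-m(R(H)) = -(16 + 6*(1 + 6)/(5 + 6)) = -(16 + 6*7/11) = -(16 + 6*(1/11)*7) = -(16 + 42/11) = -1*218/11 = -218/11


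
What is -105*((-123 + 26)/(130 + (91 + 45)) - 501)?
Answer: 2000445/38 ≈ 52643.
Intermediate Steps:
-105*((-123 + 26)/(130 + (91 + 45)) - 501) = -105*(-97/(130 + 136) - 501) = -105*(-97/266 - 501) = -105*(-133363/266) = 2000445/38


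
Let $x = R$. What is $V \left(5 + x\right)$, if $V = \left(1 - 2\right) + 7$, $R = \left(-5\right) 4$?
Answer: $-90$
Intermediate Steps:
$R = -20$
$x = -20$
$V = 6$ ($V = -1 + 7 = 6$)
$V \left(5 + x\right) = 6 \left(5 - 20\right) = 6 \left(-15\right) = -90$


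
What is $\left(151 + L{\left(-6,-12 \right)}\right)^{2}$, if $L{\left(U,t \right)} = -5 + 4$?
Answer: $22500$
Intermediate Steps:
$L{\left(U,t \right)} = -1$
$\left(151 + L{\left(-6,-12 \right)}\right)^{2} = \left(151 - 1\right)^{2} = 150^{2} = 22500$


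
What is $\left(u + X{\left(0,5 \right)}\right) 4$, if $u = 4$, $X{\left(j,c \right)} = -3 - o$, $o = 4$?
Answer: $-12$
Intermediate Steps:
$X{\left(j,c \right)} = -7$ ($X{\left(j,c \right)} = -3 - 4 = -7$)
$\left(u + X{\left(0,5 \right)}\right) 4 = \left(4 - 7\right) 4 = \left(-3\right) 4 = -12$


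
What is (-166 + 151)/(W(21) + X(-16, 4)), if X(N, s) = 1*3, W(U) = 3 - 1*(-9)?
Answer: -1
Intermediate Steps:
W(U) = 12 (W(U) = 3 + 9 = 12)
X(N, s) = 3
(-166 + 151)/(W(21) + X(-16, 4)) = (-166 + 151)/(12 + 3) = -15/15 = -15*1/15 = -1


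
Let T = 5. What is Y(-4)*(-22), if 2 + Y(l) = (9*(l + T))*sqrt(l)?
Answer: 44 - 396*I ≈ 44.0 - 396.0*I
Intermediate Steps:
Y(l) = -2 + sqrt(l)*(45 + 9*l) (Y(l) = -2 + (9*(l + 5))*sqrt(l) = -2 + (9*(5 + l))*sqrt(l) = -2 + (45 + 9*l)*sqrt(l) = -2 + sqrt(l)*(45 + 9*l))
Y(-4)*(-22) = (-2 + 9*(-4)**(3/2) + 45*sqrt(-4))*(-22) = (-2 + 9*(-8*I) + 45*(2*I))*(-22) = (-2 - 72*I + 90*I)*(-22) = (-2 + 18*I)*(-22) = 44 - 396*I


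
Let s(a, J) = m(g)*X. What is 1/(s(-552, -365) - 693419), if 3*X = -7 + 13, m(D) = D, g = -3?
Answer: -1/693425 ≈ -1.4421e-6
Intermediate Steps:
X = 2 (X = (-7 + 13)/3 = (1/3)*6 = 2)
s(a, J) = -6 (s(a, J) = -3*2 = -6)
1/(s(-552, -365) - 693419) = 1/(-6 - 693419) = 1/(-693425) = -1/693425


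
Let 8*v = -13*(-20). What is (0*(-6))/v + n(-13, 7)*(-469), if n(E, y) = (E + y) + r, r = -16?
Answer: 10318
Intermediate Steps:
n(E, y) = -16 + E + y (n(E, y) = (E + y) - 16 = -16 + E + y)
v = 65/2 (v = (-13*(-20))/8 = (1/8)*260 = 65/2 ≈ 32.500)
(0*(-6))/v + n(-13, 7)*(-469) = (0*(-6))/(65/2) + (-16 - 13 + 7)*(-469) = 0*(2/65) - 22*(-469) = 0 + 10318 = 10318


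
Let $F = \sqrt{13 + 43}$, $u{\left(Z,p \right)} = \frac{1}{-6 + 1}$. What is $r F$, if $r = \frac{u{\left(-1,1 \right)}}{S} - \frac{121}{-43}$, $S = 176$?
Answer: $\frac{106437 \sqrt{14}}{18920} \approx 21.049$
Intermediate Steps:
$u{\left(Z,p \right)} = - \frac{1}{5}$ ($u{\left(Z,p \right)} = \frac{1}{-5} = - \frac{1}{5}$)
$r = \frac{106437}{37840}$ ($r = - \frac{1}{5 \cdot 176} - \frac{121}{-43} = \left(- \frac{1}{5}\right) \frac{1}{176} - - \frac{121}{43} = - \frac{1}{880} + \frac{121}{43} = \frac{106437}{37840} \approx 2.8128$)
$F = 2 \sqrt{14}$ ($F = \sqrt{56} = 2 \sqrt{14} \approx 7.4833$)
$r F = \frac{106437 \cdot 2 \sqrt{14}}{37840} = \frac{106437 \sqrt{14}}{18920}$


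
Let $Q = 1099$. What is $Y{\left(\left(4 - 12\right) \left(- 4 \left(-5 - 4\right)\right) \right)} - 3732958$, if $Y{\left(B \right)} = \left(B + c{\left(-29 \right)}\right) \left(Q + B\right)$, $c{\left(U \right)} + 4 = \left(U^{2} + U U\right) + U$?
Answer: $-2629187$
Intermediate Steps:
$c{\left(U \right)} = -4 + U + 2 U^{2}$ ($c{\left(U \right)} = -4 + \left(\left(U^{2} + U U\right) + U\right) = -4 + \left(\left(U^{2} + U^{2}\right) + U\right) = -4 + \left(2 U^{2} + U\right) = -4 + \left(U + 2 U^{2}\right) = -4 + U + 2 U^{2}$)
$Y{\left(B \right)} = \left(1099 + B\right) \left(1649 + B\right)$ ($Y{\left(B \right)} = \left(B - \left(33 - 1682\right)\right) \left(1099 + B\right) = \left(B - -1649\right) \left(1099 + B\right) = \left(B + 1649\right) \left(1099 + B\right) = \left(1649 + B\right) \left(1099 + B\right) = \left(1099 + B\right) \left(1649 + B\right)$)
$Y{\left(\left(4 - 12\right) \left(- 4 \left(-5 - 4\right)\right) \right)} - 3732958 = \left(1812251 + \left(\left(4 - 12\right) \left(- 4 \left(-5 - 4\right)\right)\right)^{2} + 2748 \left(4 - 12\right) \left(- 4 \left(-5 - 4\right)\right)\right) - 3732958 = \left(1812251 + \left(- 8 \left(\left(-4\right) \left(-9\right)\right)\right)^{2} + 2748 \left(- 8 \left(\left(-4\right) \left(-9\right)\right)\right)\right) - 3732958 = \left(1812251 + \left(\left(-8\right) 36\right)^{2} + 2748 \left(\left(-8\right) 36\right)\right) - 3732958 = \left(1812251 + \left(-288\right)^{2} + 2748 \left(-288\right)\right) - 3732958 = \left(1812251 + 82944 - 791424\right) - 3732958 = 1103771 - 3732958 = -2629187$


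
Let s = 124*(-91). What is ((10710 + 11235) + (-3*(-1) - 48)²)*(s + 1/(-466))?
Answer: -63021264825/233 ≈ -2.7048e+8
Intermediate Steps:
s = -11284
((10710 + 11235) + (-3*(-1) - 48)²)*(s + 1/(-466)) = ((10710 + 11235) + (-3*(-1) - 48)²)*(-11284 + 1/(-466)) = (21945 + (3 - 48)²)*(-11284 - 1/466) = (21945 + (-45)²)*(-5258345/466) = (21945 + 2025)*(-5258345/466) = 23970*(-5258345/466) = -63021264825/233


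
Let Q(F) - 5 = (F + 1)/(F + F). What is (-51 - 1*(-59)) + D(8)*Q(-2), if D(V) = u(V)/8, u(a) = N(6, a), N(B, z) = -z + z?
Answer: 8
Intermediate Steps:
N(B, z) = 0
u(a) = 0
Q(F) = 5 + (1 + F)/(2*F) (Q(F) = 5 + (F + 1)/(F + F) = 5 + (1 + F)/((2*F)) = 5 + (1 + F)*(1/(2*F)) = 5 + (1 + F)/(2*F))
D(V) = 0 (D(V) = 0/8 = 0*(⅛) = 0)
(-51 - 1*(-59)) + D(8)*Q(-2) = (-51 - 1*(-59)) + 0*((½)*(1 + 11*(-2))/(-2)) = (-51 + 59) + 0*((½)*(-½)*(1 - 22)) = 8 + 0*((½)*(-½)*(-21)) = 8 + 0*(21/4) = 8 + 0 = 8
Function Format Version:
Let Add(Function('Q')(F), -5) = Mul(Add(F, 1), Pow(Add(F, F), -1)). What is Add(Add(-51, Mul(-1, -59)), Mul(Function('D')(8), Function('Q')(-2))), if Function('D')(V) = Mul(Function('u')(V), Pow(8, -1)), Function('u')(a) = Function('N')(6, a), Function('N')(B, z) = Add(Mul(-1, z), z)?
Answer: 8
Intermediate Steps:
Function('N')(B, z) = 0
Function('u')(a) = 0
Function('Q')(F) = Add(5, Mul(Rational(1, 2), Pow(F, -1), Add(1, F))) (Function('Q')(F) = Add(5, Mul(Add(F, 1), Pow(Add(F, F), -1))) = Add(5, Mul(Add(1, F), Pow(Mul(2, F), -1))) = Add(5, Mul(Add(1, F), Mul(Rational(1, 2), Pow(F, -1)))) = Add(5, Mul(Rational(1, 2), Pow(F, -1), Add(1, F))))
Function('D')(V) = 0 (Function('D')(V) = Mul(0, Pow(8, -1)) = Mul(0, Rational(1, 8)) = 0)
Add(Add(-51, Mul(-1, -59)), Mul(Function('D')(8), Function('Q')(-2))) = Add(Add(-51, Mul(-1, -59)), Mul(0, Mul(Rational(1, 2), Pow(-2, -1), Add(1, Mul(11, -2))))) = Add(Add(-51, 59), Mul(0, Mul(Rational(1, 2), Rational(-1, 2), Add(1, -22)))) = Add(8, Mul(0, Mul(Rational(1, 2), Rational(-1, 2), -21))) = Add(8, Mul(0, Rational(21, 4))) = Add(8, 0) = 8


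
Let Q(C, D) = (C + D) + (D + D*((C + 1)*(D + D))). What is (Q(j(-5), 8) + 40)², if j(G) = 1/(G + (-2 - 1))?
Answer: 1803649/64 ≈ 28182.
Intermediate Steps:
j(G) = 1/(-3 + G) (j(G) = 1/(G - 3) = 1/(-3 + G))
Q(C, D) = C + 2*D + 2*D²*(1 + C) (Q(C, D) = (C + D) + (D + D*((1 + C)*(2*D))) = (C + D) + (D + D*(2*D*(1 + C))) = (C + D) + (D + 2*D²*(1 + C)) = C + 2*D + 2*D²*(1 + C))
(Q(j(-5), 8) + 40)² = ((1/(-3 - 5) + 2*8 + 2*8² + 2*8²/(-3 - 5)) + 40)² = ((1/(-8) + 16 + 2*64 + 2*64/(-8)) + 40)² = ((-⅛ + 16 + 128 + 2*(-⅛)*64) + 40)² = ((-⅛ + 16 + 128 - 16) + 40)² = (1023/8 + 40)² = (1343/8)² = 1803649/64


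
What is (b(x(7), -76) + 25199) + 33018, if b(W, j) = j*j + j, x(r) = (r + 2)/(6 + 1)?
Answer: 63917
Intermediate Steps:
x(r) = 2/7 + r/7 (x(r) = (2 + r)/7 = (2 + r)*(⅐) = 2/7 + r/7)
b(W, j) = j + j² (b(W, j) = j² + j = j + j²)
(b(x(7), -76) + 25199) + 33018 = (-76*(1 - 76) + 25199) + 33018 = (-76*(-75) + 25199) + 33018 = (5700 + 25199) + 33018 = 30899 + 33018 = 63917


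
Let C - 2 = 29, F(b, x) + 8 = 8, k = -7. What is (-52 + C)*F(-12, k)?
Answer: 0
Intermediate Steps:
F(b, x) = 0 (F(b, x) = -8 + 8 = 0)
C = 31 (C = 2 + 29 = 31)
(-52 + C)*F(-12, k) = (-52 + 31)*0 = -21*0 = 0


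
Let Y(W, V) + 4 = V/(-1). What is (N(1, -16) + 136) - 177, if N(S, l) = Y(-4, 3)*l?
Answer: 71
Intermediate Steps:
Y(W, V) = -4 - V (Y(W, V) = -4 + V/(-1) = -4 + V*(-1) = -4 - V)
N(S, l) = -7*l (N(S, l) = (-4 - 1*3)*l = (-4 - 3)*l = -7*l)
(N(1, -16) + 136) - 177 = (-7*(-16) + 136) - 177 = (112 + 136) - 177 = 248 - 177 = 71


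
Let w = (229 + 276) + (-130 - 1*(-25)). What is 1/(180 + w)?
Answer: 1/580 ≈ 0.0017241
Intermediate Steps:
w = 400 (w = 505 + (-130 + 25) = 505 - 105 = 400)
1/(180 + w) = 1/(180 + 400) = 1/580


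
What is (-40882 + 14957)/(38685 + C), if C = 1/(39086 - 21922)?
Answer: -444976700/663989341 ≈ -0.67016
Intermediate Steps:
C = 1/17164 ≈ 5.8261e-5
(-40882 + 14957)/(38685 + C) = (-40882 + 14957)/(38685 + 1/17164) = -25925/663989341/17164 = -25925*17164/663989341 = -444976700/663989341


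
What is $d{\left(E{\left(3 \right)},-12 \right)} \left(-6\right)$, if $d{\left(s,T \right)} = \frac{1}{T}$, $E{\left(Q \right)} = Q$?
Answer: $\frac{1}{2} \approx 0.5$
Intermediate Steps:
$d{\left(E{\left(3 \right)},-12 \right)} \left(-6\right) = \frac{1}{-12} \left(-6\right) = \left(- \frac{1}{12}\right) \left(-6\right) = \frac{1}{2}$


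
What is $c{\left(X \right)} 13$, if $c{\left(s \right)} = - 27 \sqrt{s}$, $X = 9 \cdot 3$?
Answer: $- 1053 \sqrt{3} \approx -1823.8$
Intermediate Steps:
$X = 27$
$c{\left(X \right)} 13 = - 27 \sqrt{27} \cdot 13 = - 27 \cdot 3 \sqrt{3} \cdot 13 = - 81 \sqrt{3} \cdot 13 = - 1053 \sqrt{3}$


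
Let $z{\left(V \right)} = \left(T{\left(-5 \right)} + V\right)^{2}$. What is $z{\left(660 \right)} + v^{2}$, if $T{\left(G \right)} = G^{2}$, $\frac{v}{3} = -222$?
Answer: $912781$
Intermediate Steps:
$v = -666$ ($v = 3 \left(-222\right) = -666$)
$z{\left(V \right)} = \left(25 + V\right)^{2}$ ($z{\left(V \right)} = \left(\left(-5\right)^{2} + V\right)^{2} = \left(25 + V\right)^{2}$)
$z{\left(660 \right)} + v^{2} = \left(25 + 660\right)^{2} + \left(-666\right)^{2} = 685^{2} + 443556 = 469225 + 443556 = 912781$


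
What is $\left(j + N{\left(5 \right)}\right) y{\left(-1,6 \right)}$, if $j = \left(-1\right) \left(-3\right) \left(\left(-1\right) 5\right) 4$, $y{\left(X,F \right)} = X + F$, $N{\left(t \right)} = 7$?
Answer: $-265$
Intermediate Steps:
$y{\left(X,F \right)} = F + X$
$j = -60$ ($j = 3 \left(-5\right) 4 = \left(-15\right) 4 = -60$)
$\left(j + N{\left(5 \right)}\right) y{\left(-1,6 \right)} = \left(-60 + 7\right) \left(6 - 1\right) = \left(-53\right) 5 = -265$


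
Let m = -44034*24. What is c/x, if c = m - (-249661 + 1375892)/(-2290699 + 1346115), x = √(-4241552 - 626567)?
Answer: 998250358313*I*√4868119/4598347317496 ≈ 478.98*I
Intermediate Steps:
m = -1056816
x = I*√4868119 (x = √(-4868119) = I*√4868119 ≈ 2206.4*I)
c = -998250358313/944584 (c = -1056816 - (-249661 + 1375892)/(-2290699 + 1346115) = -1056816 - 1126231/(-944584) = -1056816 - 1126231*(-1)/944584 = -1056816 - 1*(-1126231/944584) = -1056816 + 1126231/944584 = -998250358313/944584 ≈ -1.0568e+6)
c/x = -998250358313*(-I*√4868119/4868119)/944584 = -(-998250358313)*I*√4868119/4598347317496 = 998250358313*I*√4868119/4598347317496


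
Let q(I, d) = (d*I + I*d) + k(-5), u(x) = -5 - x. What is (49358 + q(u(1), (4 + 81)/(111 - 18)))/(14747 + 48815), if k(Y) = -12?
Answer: 764693/985211 ≈ 0.77617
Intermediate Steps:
q(I, d) = -12 + 2*I*d (q(I, d) = (d*I + I*d) - 12 = (I*d + I*d) - 12 = 2*I*d - 12 = -12 + 2*I*d)
(49358 + q(u(1), (4 + 81)/(111 - 18)))/(14747 + 48815) = (49358 + (-12 + 2*(-5 - 1*1)*((4 + 81)/(111 - 18))))/(14747 + 48815) = (49358 + (-12 + 2*(-5 - 1)*(85/93)))/63562 = (49358 + (-12 + 2*(-6)*(85*(1/93))))*(1/63562) = (49358 + (-12 + 2*(-6)*(85/93)))*(1/63562) = (49358 + (-12 - 340/31))*(1/63562) = (49358 - 712/31)*(1/63562) = (1529386/31)*(1/63562) = 764693/985211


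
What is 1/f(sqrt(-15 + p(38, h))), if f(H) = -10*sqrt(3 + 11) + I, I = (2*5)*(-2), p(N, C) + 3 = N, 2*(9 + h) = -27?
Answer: 1/50 - sqrt(14)/100 ≈ -0.017417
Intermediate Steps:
h = -45/2 (h = -9 + (1/2)*(-27) = -9 - 27/2 = -45/2 ≈ -22.500)
p(N, C) = -3 + N
I = -20 (I = 10*(-2) = -20)
f(H) = -20 - 10*sqrt(14) (f(H) = -10*sqrt(3 + 11) - 20 = -10*sqrt(14) - 20 = -20 - 10*sqrt(14))
1/f(sqrt(-15 + p(38, h))) = 1/(-20 - 10*sqrt(14))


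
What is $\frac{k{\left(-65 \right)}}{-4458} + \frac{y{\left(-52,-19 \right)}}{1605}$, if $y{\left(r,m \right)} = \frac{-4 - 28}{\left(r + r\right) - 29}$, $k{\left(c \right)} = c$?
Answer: $\frac{4672627}{317208990} \approx 0.01473$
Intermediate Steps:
$y{\left(r,m \right)} = - \frac{32}{-29 + 2 r}$ ($y{\left(r,m \right)} = - \frac{32}{2 r - 29} = - \frac{32}{-29 + 2 r}$)
$\frac{k{\left(-65 \right)}}{-4458} + \frac{y{\left(-52,-19 \right)}}{1605} = - \frac{65}{-4458} + \frac{\left(-32\right) \frac{1}{-29 + 2 \left(-52\right)}}{1605} = \left(-65\right) \left(- \frac{1}{4458}\right) + - \frac{32}{-29 - 104} \cdot \frac{1}{1605} = \frac{65}{4458} + - \frac{32}{-133} \cdot \frac{1}{1605} = \frac{65}{4458} + \left(-32\right) \left(- \frac{1}{133}\right) \frac{1}{1605} = \frac{65}{4458} + \frac{32}{133} \cdot \frac{1}{1605} = \frac{65}{4458} + \frac{32}{213465} = \frac{4672627}{317208990}$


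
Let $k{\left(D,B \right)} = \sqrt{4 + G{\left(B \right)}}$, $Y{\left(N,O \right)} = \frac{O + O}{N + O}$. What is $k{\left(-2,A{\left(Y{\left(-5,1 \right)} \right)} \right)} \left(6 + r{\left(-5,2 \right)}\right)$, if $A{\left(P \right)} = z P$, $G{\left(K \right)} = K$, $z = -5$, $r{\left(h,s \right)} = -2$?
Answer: $2 \sqrt{26} \approx 10.198$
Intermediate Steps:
$Y{\left(N,O \right)} = \frac{2 O}{N + O}$
$A{\left(P \right)} = - 5 P$
$k{\left(D,B \right)} = \sqrt{4 + B}$
$k{\left(-2,A{\left(Y{\left(-5,1 \right)} \right)} \right)} \left(6 + r{\left(-5,2 \right)}\right) = \sqrt{4 - 5 \cdot 2 \cdot 1 \frac{1}{-5 + 1}} \left(6 - 2\right) = \sqrt{4 - 5 \cdot 2 \cdot 1 \frac{1}{-4}} \cdot 4 = \sqrt{4 - 5 \cdot 2 \cdot 1 \left(- \frac{1}{4}\right)} 4 = \sqrt{4 - - \frac{5}{2}} \cdot 4 = \sqrt{4 + \frac{5}{2}} \cdot 4 = \sqrt{\frac{13}{2}} \cdot 4 = \frac{\sqrt{26}}{2} \cdot 4 = 2 \sqrt{26}$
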